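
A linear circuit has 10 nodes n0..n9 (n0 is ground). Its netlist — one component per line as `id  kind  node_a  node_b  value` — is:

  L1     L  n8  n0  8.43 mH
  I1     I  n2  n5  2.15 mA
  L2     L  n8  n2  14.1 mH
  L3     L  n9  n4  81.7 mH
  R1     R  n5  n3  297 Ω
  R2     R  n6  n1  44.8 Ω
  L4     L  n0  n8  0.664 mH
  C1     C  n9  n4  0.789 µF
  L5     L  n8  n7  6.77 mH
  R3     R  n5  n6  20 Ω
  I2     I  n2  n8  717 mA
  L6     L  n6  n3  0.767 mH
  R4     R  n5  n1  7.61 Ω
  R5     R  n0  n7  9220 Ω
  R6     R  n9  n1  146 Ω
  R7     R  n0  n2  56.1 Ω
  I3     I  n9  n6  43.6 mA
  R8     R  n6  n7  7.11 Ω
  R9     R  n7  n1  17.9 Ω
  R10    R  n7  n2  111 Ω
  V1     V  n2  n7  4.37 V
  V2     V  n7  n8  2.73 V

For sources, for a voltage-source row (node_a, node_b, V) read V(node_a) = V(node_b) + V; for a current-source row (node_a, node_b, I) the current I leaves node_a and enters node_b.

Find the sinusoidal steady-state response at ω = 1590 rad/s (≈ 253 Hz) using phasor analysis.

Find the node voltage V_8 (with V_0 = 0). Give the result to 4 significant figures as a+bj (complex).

Apply KCL at each of the 9 non-ground nodes and solve the resulting linear system.
Node n1: branches {R2, R4, R6, R9} → V_1 = 2.434-0.1241j
Node n2: branches {I1, L2, I2, R7, R10, V1} → V_2 = 7.098-0.1241j
Node n3: branches {R1, L6} → V_3 = 2.860-0.1253j
Node n4: branches {L3, C1} → V_4 = -3.932-0.1241j
Node n5: branches {I1, R1, R3, R4} → V_5 = 2.569-0.1241j
Node n6: branches {R2, R3, L6, I3, R8} → V_6 = 2.860-0.1241j
Node n7: branches {L5, R5, R8, R9, R10, V1, V2} → V_7 = 2.728-0.1241j
Node n8: branches {L1, L2, L4, L5, I2, V2} → V_8 = -0.002178-0.1241j
Node n9: branches {L3, C1, R6, I3} → V_9 = -3.932-0.1241j
Source currents: i(V1)=-0.8850+0.3189j, i(V2)=-0.8438+0.5725j

-0.002178-0.1241j V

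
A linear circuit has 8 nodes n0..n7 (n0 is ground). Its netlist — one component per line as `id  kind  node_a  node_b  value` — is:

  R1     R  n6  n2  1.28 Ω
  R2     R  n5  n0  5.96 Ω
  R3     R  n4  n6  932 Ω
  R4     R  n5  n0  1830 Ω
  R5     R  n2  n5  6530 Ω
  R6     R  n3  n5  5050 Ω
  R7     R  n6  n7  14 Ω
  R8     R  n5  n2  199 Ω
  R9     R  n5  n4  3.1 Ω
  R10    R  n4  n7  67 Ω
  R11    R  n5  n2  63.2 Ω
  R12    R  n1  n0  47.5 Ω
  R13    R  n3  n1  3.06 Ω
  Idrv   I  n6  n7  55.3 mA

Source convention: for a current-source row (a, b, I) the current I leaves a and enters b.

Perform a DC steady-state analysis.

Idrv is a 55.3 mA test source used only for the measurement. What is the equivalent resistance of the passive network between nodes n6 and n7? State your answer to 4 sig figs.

R_eq = 12.50 Ω

MNA unknowns: 7 node voltages V₁..V_7
R1: Y=0.7812 on G[6,2]
R2: Y=0.1678 on G[5,0]
R3: Y=0.001073 on G[4,6]
R4: Y=0.0005464 on G[5,0]
R5: Y=0.0001531 on G[2,5]
R6: Y=0.0001980 on G[3,5]
R7: Y=0.07143 on G[6,7]
R8: Y=0.005025 on G[5,2]
R9: Y=0.3226 on G[5,4]
R10: Y=0.01493 on G[4,7]
R11: Y=0.01582 on G[5,2]
R12: Y=0.02105 on G[1,0]
R13: Y=0.3268 on G[3,1]
Idrv: z[6]−=0.0553, z[7]+=0.0553
solve → V1=0.000, V2=-0.2681, V3=0.000, V4=0.01745, V5=0.000, V6=-0.2753, V7=0.4157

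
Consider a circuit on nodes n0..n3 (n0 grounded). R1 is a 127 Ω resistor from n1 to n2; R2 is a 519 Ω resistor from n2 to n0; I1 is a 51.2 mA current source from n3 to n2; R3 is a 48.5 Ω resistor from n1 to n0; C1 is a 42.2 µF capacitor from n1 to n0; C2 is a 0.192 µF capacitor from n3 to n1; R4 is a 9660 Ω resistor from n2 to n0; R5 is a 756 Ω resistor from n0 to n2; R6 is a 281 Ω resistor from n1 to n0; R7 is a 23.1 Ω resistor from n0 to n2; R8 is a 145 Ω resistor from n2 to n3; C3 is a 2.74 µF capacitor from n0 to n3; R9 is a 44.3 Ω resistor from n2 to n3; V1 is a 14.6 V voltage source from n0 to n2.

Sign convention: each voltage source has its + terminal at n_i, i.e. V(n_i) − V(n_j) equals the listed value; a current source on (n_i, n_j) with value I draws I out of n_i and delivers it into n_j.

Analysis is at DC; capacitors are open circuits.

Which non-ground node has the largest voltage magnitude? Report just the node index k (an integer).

Element admittances at DC:
  Y(R1) = 0.007874 S between n1,n2
  Y(R2) = 0.001927 S between n2,n0
  I1: injects 0.0512 A into n2 (from n3)
  Y(R3) = 0.02062 S between n1,n0
  Y(C1) = 0.000 S between n1,n0
  Y(C2) = 0.000 S between n3,n1
  Y(R4) = 0.0001035 S between n2,n0
  Y(R5) = 0.001323 S between n0,n2
  Y(R6) = 0.003559 S between n1,n0
  Y(R7) = 0.04329 S between n0,n2
  Y(R8) = 0.006897 S between n2,n3
  Y(C3) = 0.000 S between n0,n3
  Y(R9) = 0.02257 S between n2,n3
  V1: constraint V(n0)−V(n2) = 14.6
Assemble and solve the 4×4 MNA system:
  V(n1)=-3.587  V(n2)=-14.60  V(n3)=-16.34
  i(V1)=-0.7677

3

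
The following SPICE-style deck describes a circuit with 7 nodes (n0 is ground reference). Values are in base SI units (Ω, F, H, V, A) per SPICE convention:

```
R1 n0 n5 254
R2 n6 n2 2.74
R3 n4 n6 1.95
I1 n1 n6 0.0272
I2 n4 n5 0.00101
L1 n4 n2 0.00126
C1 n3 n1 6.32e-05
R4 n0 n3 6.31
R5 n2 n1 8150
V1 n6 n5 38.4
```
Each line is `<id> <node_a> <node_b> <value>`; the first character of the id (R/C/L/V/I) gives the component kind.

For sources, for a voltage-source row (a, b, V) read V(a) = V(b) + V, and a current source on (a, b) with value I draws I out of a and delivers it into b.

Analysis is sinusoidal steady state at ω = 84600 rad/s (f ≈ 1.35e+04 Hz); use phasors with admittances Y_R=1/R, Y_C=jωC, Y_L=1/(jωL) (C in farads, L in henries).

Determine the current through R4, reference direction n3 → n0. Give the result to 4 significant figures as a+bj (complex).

-0.02179-5.237e-07j A

Element admittances at ω=84600 rad/s:
  Y(R1) = 0.003937+0.000j S between n0,n5
  Y(R2) = 0.3650+0.000j S between n6,n2
  Y(R3) = 0.5128+0.000j S between n4,n6
  I1: injects 0.0272 A into n6 (from n1)
  I2: injects 0.00101 A into n5 (from n4)
  Y(L1) = 0.000-0.009381j S between n4,n2
  Y(C1) = 0.000+5.347j S between n3,n1
  Y(R4) = 0.1585+0.000j S between n0,n3
  Y(R5) = 0.0001227+0.000j S between n2,n1
  V1: constraint V(n6)−V(n5) = 38.4
Assemble and solve the 7×7 MNA system:
  V(n1)=-0.1375+0.004073j  V(n2)=43.92-0.0001950j  V(n3)=-0.1375-3.304e-06j  V(n4)=43.93+0.0003675j  V(n5)=5.536+0.0001330j  V(n6)=43.94+0.0001330j
  i(V1)=0.02078+5.237e-07j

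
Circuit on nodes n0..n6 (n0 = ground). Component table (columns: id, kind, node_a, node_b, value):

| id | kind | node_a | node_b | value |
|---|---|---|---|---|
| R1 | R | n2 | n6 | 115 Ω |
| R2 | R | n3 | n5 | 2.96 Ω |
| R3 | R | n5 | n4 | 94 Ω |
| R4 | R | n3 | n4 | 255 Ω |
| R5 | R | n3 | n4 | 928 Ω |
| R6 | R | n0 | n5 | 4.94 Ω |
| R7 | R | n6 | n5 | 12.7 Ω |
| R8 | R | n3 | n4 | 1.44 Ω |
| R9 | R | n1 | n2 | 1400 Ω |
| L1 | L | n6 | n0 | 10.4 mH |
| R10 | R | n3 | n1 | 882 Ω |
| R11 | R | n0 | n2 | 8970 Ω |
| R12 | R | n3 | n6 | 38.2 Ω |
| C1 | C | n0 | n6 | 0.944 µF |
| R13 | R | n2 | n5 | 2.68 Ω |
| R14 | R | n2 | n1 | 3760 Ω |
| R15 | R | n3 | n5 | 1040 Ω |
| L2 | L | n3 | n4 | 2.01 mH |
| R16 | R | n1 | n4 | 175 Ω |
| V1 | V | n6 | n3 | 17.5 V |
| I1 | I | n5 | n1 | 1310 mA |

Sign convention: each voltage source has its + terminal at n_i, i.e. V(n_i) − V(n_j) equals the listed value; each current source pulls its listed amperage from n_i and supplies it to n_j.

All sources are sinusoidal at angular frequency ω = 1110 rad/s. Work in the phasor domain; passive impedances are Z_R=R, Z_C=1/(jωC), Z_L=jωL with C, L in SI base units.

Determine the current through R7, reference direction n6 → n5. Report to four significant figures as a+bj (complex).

1.194+0.1840j A

Apply KCL at each of the 6 non-ground nodes and solve the resulting linear system.
Node n1: branches {R9, R10, R14, R16, I1} → V_1 = 163.0+7.569j
Node n2: branches {R1, R9, R11, R13, R14} → V_2 = -2.365+5.140j
Node n3: branches {R2, R4, R5, R8, R10, R12, R15, L2, V1} → V_3 = -5.472+7.419j
Node n4: branches {R3, R4, R5, R8, L2, R16} → V_4 = -4.466+8.016j
Node n5: branches {R2, R3, R6, R7, R13, R15, I1} → V_5 = -3.135+5.082j
Node n6: branches {R1, R7, L1, R12, C1, V1} → V_6 = 12.03+7.419j
Source currents: i(V1)=-2.412+0.8254j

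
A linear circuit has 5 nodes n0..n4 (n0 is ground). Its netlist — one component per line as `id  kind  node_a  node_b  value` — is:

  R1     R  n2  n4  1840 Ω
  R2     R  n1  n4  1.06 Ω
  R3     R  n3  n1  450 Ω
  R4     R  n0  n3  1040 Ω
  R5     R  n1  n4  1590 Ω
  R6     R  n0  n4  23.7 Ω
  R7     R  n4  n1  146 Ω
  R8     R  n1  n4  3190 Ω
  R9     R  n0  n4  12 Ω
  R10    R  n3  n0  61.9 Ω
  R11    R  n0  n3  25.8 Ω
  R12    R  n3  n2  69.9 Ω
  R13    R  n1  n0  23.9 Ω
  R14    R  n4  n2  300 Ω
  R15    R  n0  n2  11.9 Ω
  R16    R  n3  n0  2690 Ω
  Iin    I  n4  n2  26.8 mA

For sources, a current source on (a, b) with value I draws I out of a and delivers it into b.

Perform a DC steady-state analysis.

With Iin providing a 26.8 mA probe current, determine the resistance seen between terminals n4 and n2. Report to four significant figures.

R_eq = 15.41 Ω

Element admittances at DC:
  Y(R1) = 0.0005435 S between n2,n4
  Y(R2) = 0.9434 S between n1,n4
  Y(R3) = 0.002222 S between n3,n1
  Y(R4) = 0.0009615 S between n0,n3
  Y(R5) = 0.0006289 S between n1,n4
  Y(R6) = 0.04219 S between n0,n4
  Y(R7) = 0.006849 S between n4,n1
  Y(R8) = 0.0003135 S between n1,n4
  Y(R9) = 0.08333 S between n0,n4
  Y(R10) = 0.01616 S between n3,n0
  Y(R11) = 0.03876 S between n0,n3
  Y(R12) = 0.01431 S between n3,n2
  Y(R13) = 0.04184 S between n1,n0
  Y(R14) = 0.003333 S between n4,n2
  Y(R15) = 0.08403 S between n0,n2
  Y(R16) = 0.0003717 S between n3,n0
  Iin: injects 0.0268 A into n2 (from n4)
Assemble and solve the 4×4 MNA system:
  V(n1)=-0.1430  V(n2)=0.2631  V(n3)=0.04736  V(n4)=-0.1497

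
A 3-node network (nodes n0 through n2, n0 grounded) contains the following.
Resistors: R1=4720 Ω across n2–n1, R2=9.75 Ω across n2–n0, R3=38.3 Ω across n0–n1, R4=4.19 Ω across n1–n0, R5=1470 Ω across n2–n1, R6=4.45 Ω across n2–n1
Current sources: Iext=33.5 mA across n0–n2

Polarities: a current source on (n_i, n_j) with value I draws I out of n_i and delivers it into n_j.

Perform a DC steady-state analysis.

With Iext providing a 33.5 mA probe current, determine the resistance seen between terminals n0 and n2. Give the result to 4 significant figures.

R_eq = 4.457 Ω

Apply KCL at each of the 2 non-ground nodes and solve the resulting linear system.
Node n1: branches {R1, R3, R4, R5, R6} → V_1 = 0.06869
Node n2: branches {R1, R2, R5, R6, Iext} → V_2 = 0.1493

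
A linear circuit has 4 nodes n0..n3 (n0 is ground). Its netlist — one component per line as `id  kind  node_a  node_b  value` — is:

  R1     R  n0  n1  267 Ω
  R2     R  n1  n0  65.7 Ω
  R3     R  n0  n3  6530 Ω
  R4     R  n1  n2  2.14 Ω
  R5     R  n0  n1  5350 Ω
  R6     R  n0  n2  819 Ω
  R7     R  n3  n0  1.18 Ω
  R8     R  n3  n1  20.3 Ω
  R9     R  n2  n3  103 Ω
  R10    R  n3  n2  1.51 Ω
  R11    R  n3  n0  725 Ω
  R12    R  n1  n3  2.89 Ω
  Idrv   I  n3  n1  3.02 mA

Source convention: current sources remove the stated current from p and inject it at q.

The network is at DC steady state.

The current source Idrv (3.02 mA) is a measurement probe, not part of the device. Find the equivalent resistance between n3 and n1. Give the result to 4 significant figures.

R_eq = 1.450 Ω

Element admittances at DC:
  Y(R1) = 0.003745 S between n0,n1
  Y(R2) = 0.01522 S between n1,n0
  Y(R3) = 0.0001531 S between n0,n3
  Y(R4) = 0.4673 S between n1,n2
  Y(R5) = 0.0001869 S between n0,n1
  Y(R6) = 0.001221 S between n0,n2
  Y(R7) = 0.8475 S between n3,n0
  Y(R8) = 0.04926 S between n3,n1
  Y(R9) = 0.009709 S between n2,n3
  Y(R10) = 0.6623 S between n3,n2
  Y(R11) = 0.001379 S between n3,n0
  Y(R12) = 0.3460 S between n1,n3
  Idrv: injects 0.00302 A into n1 (from n3)
Assemble and solve the 3×3 MNA system:
  V(n1)=0.004279  V(n2)=0.001695  V(n3)=-9.897e-05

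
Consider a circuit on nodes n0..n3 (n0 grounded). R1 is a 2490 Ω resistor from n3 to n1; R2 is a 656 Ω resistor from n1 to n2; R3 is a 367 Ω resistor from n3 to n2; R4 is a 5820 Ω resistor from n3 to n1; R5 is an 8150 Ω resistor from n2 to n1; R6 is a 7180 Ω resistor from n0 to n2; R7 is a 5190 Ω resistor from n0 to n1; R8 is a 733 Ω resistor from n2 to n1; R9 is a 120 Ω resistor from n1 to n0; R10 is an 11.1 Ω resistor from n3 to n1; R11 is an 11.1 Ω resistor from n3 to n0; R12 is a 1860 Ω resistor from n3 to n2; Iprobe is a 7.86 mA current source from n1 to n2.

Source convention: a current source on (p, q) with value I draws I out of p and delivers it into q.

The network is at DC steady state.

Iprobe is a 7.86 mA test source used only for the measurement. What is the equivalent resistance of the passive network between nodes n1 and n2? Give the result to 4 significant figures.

MNA unknowns: 3 node voltages V₁..V_3
R1: Y=0.0004016 on G[3,1]
R2: Y=0.001524 on G[1,2]
R3: Y=0.002725 on G[3,2]
R4: Y=0.0001718 on G[3,1]
R5: Y=0.0001227 on G[2,1]
R6: Y=0.0001393 on G[0,2]
R7: Y=0.0001927 on G[0,1]
R8: Y=0.001364 on G[2,1]
R9: Y=0.008333 on G[1,0]
R10: Y=0.09009 on G[3,1]
R11: Y=0.09009 on G[3,0]
R12: Y=0.0005376 on G[3,2]
Iprobe: z[1]−=0.00786, z[2]+=0.00786
solve → V1=-0.03964, V2=1.208, V3=0.001884

R_eq = 158.7 Ω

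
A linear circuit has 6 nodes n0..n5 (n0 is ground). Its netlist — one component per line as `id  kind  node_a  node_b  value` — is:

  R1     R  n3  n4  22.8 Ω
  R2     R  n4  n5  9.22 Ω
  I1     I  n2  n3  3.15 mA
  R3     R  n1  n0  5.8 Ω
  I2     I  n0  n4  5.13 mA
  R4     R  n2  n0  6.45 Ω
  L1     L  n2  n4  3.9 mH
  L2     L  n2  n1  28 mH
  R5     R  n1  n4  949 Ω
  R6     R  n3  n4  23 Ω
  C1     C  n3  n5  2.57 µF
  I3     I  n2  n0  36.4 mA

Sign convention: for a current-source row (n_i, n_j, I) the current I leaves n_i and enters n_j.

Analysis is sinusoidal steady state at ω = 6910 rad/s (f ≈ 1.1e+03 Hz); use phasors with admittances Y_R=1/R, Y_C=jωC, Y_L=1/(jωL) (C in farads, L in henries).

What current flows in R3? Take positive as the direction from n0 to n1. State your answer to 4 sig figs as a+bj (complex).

MNA unknowns: 5 node voltages V₁..V_5
R1: Y=0.04386+0.000j on G[3,4]
R2: Y=0.1085+0.000j on G[4,5]
I1: z[2]−=0.00315, z[3]+=0.00315
R3: Y=0.1724+0.000j on G[1,0]
I2: z[0]−=0.00513, z[4]+=0.00513
R4: Y=0.1550+0.000j on G[2,0]
L1: Y=0.000-0.03711j on G[2,4]
L2: Y=0.000-0.005168j on G[2,1]
R5: Y=0.001054+0.000j on G[1,4]
R6: Y=0.04348+0.000j on G[3,4]
C1: Y=0.000+0.01776j on G[3,5]
I3: z[2]−=0.0364, z[0]+=0.0364
solve → V1=-0.001633+0.007246j, V2=-0.1999-0.008058j, V3=-0.1601+0.2141j, V4=-0.1938+0.2205j, V5=-0.1919+0.2257j

0.0002816-0.001249j A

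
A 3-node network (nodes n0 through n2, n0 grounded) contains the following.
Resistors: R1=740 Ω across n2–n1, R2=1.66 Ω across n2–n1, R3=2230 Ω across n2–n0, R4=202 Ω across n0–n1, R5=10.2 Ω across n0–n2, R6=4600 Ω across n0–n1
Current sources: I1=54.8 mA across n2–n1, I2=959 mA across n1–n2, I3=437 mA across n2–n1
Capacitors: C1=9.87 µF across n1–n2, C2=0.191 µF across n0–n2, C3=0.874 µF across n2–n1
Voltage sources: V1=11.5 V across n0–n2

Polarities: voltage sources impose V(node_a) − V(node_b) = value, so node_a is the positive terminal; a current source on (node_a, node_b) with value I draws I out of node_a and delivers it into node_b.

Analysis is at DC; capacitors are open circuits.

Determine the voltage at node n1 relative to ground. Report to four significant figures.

-12.17 V

Element admittances at DC:
  Y(R1) = 0.001351 S between n2,n1
  I1: injects 0.0548 A into n1 (from n2)
  Y(C1) = 0.000 S between n1,n2
  Y(C2) = 0.000 S between n0,n2
  I2: injects 0.959 A into n2 (from n1)
  Y(R2) = 0.6024 S between n2,n1
  Y(R3) = 0.0004484 S between n2,n0
  I3: injects 0.437 A into n1 (from n2)
  Y(R4) = 0.004950 S between n0,n1
  Y(R5) = 0.09804 S between n0,n2
  Y(C3) = 0.000 S between n2,n1
  Y(R6) = 0.0002174 S between n0,n1
  V1: constraint V(n0)−V(n2) = 11.5
Assemble and solve the 3×3 MNA system:
  V(n1)=-12.17  V(n2)=-11.50
  i(V1)=-1.195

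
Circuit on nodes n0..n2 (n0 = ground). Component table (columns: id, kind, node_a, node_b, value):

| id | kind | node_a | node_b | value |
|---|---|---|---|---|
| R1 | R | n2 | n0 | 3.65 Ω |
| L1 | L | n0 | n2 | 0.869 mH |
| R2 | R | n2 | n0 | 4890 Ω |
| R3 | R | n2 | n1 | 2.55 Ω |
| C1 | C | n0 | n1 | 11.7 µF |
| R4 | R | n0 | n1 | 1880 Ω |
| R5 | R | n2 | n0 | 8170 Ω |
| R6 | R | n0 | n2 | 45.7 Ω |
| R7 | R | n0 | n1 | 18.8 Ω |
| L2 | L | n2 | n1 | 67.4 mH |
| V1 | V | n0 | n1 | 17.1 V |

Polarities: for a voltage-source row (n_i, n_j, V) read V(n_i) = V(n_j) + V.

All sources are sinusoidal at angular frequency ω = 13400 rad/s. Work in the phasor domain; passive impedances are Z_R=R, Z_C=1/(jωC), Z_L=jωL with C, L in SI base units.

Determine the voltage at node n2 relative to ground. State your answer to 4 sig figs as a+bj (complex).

MNA unknowns: 2 node voltages V₁..V_2 plus 1 source current (V1)
R1: Y=0.2740+0.000j on G[2,0]
L1: Y=0.000-0.08588j on G[0,2]
R2: Y=0.0002045+0.000j on G[2,0]
R3: Y=0.3922+0.000j on G[2,1]
C1: Y=0.000+0.1568j on G[0,1]
R4: Y=0.0005319+0.000j on G[0,1]
R5: Y=0.0001224+0.000j on G[2,0]
R6: Y=0.02188+0.000j on G[0,2]
R7: Y=0.05319+0.000j on G[0,1]
L2: Y=0.000-0.001107j on G[2,1]
V1: row V0−V1=17.1, i_V1 at 0,1
solve → V1=-17.10+0.000j, V2=-9.592-1.185j
aux → i_V1=-3.862-2.208j

-9.592-1.185j V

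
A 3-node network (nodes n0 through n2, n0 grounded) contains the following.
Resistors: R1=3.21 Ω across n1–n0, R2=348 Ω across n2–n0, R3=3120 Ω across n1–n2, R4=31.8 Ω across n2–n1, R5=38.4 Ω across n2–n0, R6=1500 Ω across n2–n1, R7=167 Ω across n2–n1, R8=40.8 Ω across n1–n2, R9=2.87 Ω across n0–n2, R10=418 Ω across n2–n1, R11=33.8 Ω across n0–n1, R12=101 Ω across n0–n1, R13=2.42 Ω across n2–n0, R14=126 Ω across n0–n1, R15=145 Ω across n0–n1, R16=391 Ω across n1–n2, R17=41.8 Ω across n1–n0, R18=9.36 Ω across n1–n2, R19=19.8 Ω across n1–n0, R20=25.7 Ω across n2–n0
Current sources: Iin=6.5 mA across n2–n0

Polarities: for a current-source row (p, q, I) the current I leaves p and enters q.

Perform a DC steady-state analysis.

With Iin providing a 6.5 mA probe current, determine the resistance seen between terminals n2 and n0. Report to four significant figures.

MNA unknowns: 2 node voltages V₁..V_2
R1: Y=0.3115 on G[1,0]
R2: Y=0.002874 on G[2,0]
R3: Y=0.0003205 on G[1,2]
R4: Y=0.03145 on G[2,1]
R5: Y=0.02604 on G[2,0]
R6: Y=0.0006667 on G[2,1]
R7: Y=0.005988 on G[2,1]
R8: Y=0.02451 on G[1,2]
R9: Y=0.3484 on G[0,2]
R10: Y=0.002392 on G[2,1]
R11: Y=0.02959 on G[0,1]
R12: Y=0.009901 on G[0,1]
R13: Y=0.4132 on G[2,0]
R14: Y=0.007937 on G[0,1]
R15: Y=0.006897 on G[0,1]
R16: Y=0.002558 on G[1,2]
R17: Y=0.02392 on G[1,0]
R18: Y=0.1068 on G[1,2]
R19: Y=0.05051 on G[1,0]
R20: Y=0.03891 on G[2,0]
Iin: z[2]−=0.0065, z[0]+=0.0065
solve → V1=-0.001935, V2=-0.006809

R_eq = 1.048 Ω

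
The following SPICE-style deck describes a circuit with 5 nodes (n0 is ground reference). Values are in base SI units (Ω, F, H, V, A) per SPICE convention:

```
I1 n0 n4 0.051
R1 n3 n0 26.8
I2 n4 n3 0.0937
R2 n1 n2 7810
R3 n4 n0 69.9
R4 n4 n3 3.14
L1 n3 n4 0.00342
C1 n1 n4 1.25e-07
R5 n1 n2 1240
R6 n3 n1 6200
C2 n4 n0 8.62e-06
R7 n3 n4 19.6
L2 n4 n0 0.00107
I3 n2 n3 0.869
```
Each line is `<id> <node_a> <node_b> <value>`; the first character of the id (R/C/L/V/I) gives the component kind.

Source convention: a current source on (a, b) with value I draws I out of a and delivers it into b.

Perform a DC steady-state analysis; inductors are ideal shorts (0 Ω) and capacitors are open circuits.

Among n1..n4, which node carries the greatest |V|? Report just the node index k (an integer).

Element admittances at DC:
  I1: injects 0.051 A into n4 (from n0)
  Y(R1) = 0.03731 S between n3,n0
  I2: injects 0.0937 A into n3 (from n4)
  Y(R2) = 0.0001280 S between n1,n2
  Y(R3) = 0.01431 S between n4,n0
  Y(R4) = 0.3185 S between n4,n3
  L1: short n3↔n4 (DC inductor)
  Y(C1) = 0.000 S between n1,n4
  Y(R5) = 0.0008065 S between n1,n2
  Y(R6) = 0.0001613 S between n3,n1
  Y(C2) = 0.000 S between n4,n0
  Y(R7) = 0.05102 S between n3,n4
  L2: short n4↔n0 (DC inductor)
  I3: injects 0.869 A into n3 (from n2)
Assemble and solve the 6×6 MNA system:
  V(n1)=-5388  V(n2)=-6318  V(n3)=0.000  V(n4)=0.000
  i(L1)=0.09370  i(L2)=0.05100

2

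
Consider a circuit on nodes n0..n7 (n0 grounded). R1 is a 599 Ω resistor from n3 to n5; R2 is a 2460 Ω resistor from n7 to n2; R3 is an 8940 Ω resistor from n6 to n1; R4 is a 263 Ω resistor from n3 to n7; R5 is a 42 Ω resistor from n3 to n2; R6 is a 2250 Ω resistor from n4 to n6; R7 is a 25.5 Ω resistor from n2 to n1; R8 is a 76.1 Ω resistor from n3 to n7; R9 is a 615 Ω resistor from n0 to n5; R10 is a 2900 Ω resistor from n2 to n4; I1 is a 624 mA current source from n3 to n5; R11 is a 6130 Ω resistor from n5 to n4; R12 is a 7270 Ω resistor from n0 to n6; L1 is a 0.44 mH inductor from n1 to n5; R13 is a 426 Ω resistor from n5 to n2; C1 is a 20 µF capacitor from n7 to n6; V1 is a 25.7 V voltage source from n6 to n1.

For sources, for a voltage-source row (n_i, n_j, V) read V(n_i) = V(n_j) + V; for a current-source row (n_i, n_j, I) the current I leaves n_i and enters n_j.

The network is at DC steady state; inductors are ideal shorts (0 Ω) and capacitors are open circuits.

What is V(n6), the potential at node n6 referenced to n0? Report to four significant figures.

Element admittances at DC:
  Y(R1) = 0.001669 S between n3,n5
  Y(R2) = 0.0004065 S between n7,n2
  Y(R3) = 0.0001119 S between n6,n1
  Y(R4) = 0.003802 S between n3,n7
  Y(R5) = 0.02381 S between n3,n2
  Y(R6) = 0.0004444 S between n4,n6
  Y(R7) = 0.03922 S between n2,n1
  Y(R8) = 0.01314 S between n3,n7
  Y(R9) = 0.001626 S between n0,n5
  Y(R10) = 0.0003448 S between n2,n4
  I1: injects 0.624 A into n5 (from n3)
  Y(R11) = 0.0001631 S between n5,n4
  Y(R12) = 0.0001376 S between n0,n6
  L1: short n1↔n5 (DC inductor)
  Y(R13) = 0.002347 S between n5,n2
  Y(C1) = 0.000 S between n7,n6
  V1: constraint V(n6)−V(n1) = 25.7
Assemble and solve the 9×9 MNA system:
  V(n1)=-2.005  V(n2)=-15.38  V(n3)=-38.63  V(n4)=5.147  V(n5)=-2.005  V(n6)=23.70  V(n7)=-38.08
  i(L1)=-0.5359  i(V1)=-0.01438

23.70 V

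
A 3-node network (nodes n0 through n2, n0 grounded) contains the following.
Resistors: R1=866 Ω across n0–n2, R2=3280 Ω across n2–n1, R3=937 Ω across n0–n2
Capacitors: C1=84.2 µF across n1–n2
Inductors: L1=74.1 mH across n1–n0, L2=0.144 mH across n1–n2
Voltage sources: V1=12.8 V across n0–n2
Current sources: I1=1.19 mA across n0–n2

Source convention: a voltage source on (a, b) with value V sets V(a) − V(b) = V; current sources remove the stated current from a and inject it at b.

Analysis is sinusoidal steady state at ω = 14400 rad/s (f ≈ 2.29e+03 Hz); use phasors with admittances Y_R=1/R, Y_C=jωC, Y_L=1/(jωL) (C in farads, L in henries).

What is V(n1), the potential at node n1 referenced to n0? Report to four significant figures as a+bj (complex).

-12.82-6.876e-06j V

Apply KCL at each of the 2 non-ground nodes and solve the resulting linear system.
Node n1: branches {C1, L1, L2, R2} → V_1 = -12.82-6.876e-06j
Node n2: branches {R1, C1, L2, R2, R3, V1, I1} → V_2 = -12.80+0.000j
Source currents: i(V1)=-0.02963+0.01201j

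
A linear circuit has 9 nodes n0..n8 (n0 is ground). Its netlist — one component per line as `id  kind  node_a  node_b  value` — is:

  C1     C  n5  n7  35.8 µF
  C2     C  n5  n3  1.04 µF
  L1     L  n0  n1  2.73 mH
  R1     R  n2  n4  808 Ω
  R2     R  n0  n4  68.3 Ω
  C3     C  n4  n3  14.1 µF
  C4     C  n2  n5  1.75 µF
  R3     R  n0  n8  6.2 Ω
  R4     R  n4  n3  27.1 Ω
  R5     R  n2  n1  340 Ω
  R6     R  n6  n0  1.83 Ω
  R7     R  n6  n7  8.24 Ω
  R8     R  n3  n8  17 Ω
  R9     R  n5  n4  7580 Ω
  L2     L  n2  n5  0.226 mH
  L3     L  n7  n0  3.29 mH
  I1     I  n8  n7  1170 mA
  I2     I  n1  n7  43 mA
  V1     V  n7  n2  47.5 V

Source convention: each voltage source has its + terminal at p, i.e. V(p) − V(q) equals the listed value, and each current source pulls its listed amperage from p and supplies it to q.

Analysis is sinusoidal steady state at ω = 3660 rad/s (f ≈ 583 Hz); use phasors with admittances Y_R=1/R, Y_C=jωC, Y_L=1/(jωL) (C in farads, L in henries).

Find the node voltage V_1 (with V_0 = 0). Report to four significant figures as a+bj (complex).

Element admittances at ω=3660 rad/s:
  Y(C1) = 0.000+0.1310j S between n5,n7
  Y(C2) = 0.000+0.003806j S between n5,n3
  Y(L1) = 0.000-0.1001j S between n0,n1
  Y(R1) = 0.001238+0.000j S between n2,n4
  Y(R2) = 0.01464+0.000j S between n0,n4
  Y(C3) = 0.000+0.05161j S between n4,n3
  Y(C4) = 0.000+0.006405j S between n2,n5
  Y(R3) = 0.1613+0.000j S between n0,n8
  Y(R4) = 0.03690+0.000j S between n4,n3
  Y(R5) = 0.002941+0.000j S between n2,n1
  Y(R6) = 0.5464+0.000j S between n6,n0
  Y(R7) = 0.1214+0.000j S between n6,n7
  Y(R8) = 0.05882+0.000j S between n3,n8
  Y(R9) = 0.0001319+0.000j S between n5,n4
  Y(L2) = 0.000-1.209j S between n2,n5
  Y(L3) = 0.000-0.08305j S between n7,n0
  I1: injects 1.17 A into n7 (from n8)
  I2: injects 0.043 A into n7 (from n1)
  V1: constraint V(n7)−V(n2) = 47.5
Assemble and solve the 9×9 MNA system:
  V(n1)=-0.2708-1.587j  V(n2)=-39.65+7.630j  V(n3)=-7.136-2.271j  V(n4)=-6.121-2.376j  V(n5)=-45.59+7.670j  V(n6)=1.427+1.386j  V(n7)=7.852+7.630j  V(n8)=-7.223-0.6068j
  i(V1)=-0.2056-7.108j

-0.2708-1.587j V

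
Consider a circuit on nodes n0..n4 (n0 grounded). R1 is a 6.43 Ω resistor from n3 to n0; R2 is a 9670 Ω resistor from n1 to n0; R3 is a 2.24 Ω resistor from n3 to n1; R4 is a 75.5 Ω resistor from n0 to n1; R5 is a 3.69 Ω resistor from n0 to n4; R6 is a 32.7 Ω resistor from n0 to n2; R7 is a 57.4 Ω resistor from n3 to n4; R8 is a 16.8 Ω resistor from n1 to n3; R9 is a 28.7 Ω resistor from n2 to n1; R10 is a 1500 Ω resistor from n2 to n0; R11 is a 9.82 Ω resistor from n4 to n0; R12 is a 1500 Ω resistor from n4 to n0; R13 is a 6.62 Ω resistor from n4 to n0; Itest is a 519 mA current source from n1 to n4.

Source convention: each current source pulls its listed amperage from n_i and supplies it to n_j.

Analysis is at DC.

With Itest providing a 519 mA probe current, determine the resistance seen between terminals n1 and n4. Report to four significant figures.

R_eq = 7.861 Ω

MNA unknowns: 4 node voltages V₁..V_4
R1: Y=0.1555 on G[3,0]
R2: Y=0.0001034 on G[1,0]
R3: Y=0.4464 on G[3,1]
R4: Y=0.01325 on G[0,1]
R5: Y=0.2710 on G[0,4]
R6: Y=0.03058 on G[0,2]
R7: Y=0.01742 on G[3,4]
R8: Y=0.05952 on G[1,3]
R9: Y=0.03484 on G[2,1]
R10: Y=0.0006667 on G[2,0]
R11: Y=0.1018 on G[4,0]
R12: Y=0.0006667 on G[4,0]
R13: Y=0.1511 on G[4,0]
Itest: z[1]−=0.519, z[4]+=0.519
solve → V1=-3.198, V2=-1.686, V3=-2.361, V4=0.8817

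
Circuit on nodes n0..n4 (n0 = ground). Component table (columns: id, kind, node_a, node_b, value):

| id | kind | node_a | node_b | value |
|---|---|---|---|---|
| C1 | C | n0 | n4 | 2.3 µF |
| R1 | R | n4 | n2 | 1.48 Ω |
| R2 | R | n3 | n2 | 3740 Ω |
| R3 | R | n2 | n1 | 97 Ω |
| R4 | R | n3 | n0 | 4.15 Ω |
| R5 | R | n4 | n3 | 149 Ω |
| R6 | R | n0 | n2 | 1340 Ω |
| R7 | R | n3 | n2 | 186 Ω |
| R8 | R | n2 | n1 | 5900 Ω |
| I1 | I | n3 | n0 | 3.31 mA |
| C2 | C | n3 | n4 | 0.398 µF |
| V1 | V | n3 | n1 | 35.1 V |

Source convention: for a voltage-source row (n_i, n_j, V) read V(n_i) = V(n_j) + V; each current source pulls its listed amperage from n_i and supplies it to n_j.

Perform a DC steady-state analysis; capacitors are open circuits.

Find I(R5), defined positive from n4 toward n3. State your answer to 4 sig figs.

Apply KCL at each of the 4 non-ground nodes and solve the resulting linear system.
Node n1: branches {R3, R8, V1} → V_1 = -35.07
Node n2: branches {R1, R2, R3, R6, R7, R8} → V_2 = -15.61
Node n3: branches {R2, R4, R5, R7, I1, C2, V1} → V_3 = 0.03460
Node n4: branches {C1, R1, R5, C2} → V_4 = -15.45
Source currents: i(V1)=-0.2039

-0.1040 A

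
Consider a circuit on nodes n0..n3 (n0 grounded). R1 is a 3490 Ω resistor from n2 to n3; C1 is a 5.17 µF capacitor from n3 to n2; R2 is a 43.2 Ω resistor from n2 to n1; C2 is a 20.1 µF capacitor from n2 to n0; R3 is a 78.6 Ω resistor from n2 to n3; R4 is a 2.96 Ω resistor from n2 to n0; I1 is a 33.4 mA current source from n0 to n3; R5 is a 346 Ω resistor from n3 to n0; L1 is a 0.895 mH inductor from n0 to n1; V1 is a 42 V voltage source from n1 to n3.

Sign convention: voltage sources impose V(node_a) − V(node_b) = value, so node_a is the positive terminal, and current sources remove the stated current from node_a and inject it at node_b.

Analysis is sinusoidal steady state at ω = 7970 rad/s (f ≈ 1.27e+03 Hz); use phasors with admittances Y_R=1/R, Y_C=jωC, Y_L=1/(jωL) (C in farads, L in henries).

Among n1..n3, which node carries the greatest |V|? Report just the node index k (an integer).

Element admittances at ω=7970 rad/s:
  Y(R1) = 0.0002865+0.000j S between n2,n3
  Y(C1) = 0.000+0.04120j S between n3,n2
  Y(R2) = 0.02315+0.000j S between n2,n1
  Y(C2) = 0.000+0.1602j S between n2,n0
  Y(R3) = 0.01272+0.000j S between n2,n3
  Y(R4) = 0.3378+0.000j S between n2,n0
  I1: injects 0.0334 A into n3 (from n0)
  Y(R5) = 0.002890+0.000j S between n3,n0
  Y(L1) = 0.000-0.1402j S between n0,n1
  V1: constraint V(n1)−V(n3) = 42
Assemble and solve the 4×4 MNA system:
  V(n1)=-10.57+10.41j  V(n2)=-4.812-2.195j  V(n3)=-52.57+10.41j
  i(V1)=-1.326-1.774j

3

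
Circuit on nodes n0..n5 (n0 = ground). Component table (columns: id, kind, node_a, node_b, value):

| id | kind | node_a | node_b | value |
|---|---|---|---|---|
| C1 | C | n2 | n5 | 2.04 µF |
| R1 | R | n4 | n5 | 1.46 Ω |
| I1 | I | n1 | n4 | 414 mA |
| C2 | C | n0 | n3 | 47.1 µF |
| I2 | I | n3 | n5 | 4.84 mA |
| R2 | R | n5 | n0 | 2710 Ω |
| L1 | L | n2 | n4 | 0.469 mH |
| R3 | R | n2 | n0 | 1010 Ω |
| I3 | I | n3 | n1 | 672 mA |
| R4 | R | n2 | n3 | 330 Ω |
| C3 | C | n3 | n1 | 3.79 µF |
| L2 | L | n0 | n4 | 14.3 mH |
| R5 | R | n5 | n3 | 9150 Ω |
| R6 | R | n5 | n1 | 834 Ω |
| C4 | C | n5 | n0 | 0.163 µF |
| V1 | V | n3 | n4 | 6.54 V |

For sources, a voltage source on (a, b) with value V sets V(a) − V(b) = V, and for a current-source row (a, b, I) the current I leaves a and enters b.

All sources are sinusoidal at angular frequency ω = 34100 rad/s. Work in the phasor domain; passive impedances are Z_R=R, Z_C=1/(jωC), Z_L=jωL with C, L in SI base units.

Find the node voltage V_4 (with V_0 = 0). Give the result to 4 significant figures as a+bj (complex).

Element admittances at ω=34100 rad/s:
  Y(C1) = 0.000+0.06956j S between n2,n5
  Y(R1) = 0.6849+0.000j S between n4,n5
  I1: injects 0.414 A into n4 (from n1)
  Y(C2) = 0.000+1.606j S between n0,n3
  I2: injects 0.00484 A into n5 (from n3)
  Y(R2) = 0.0003690+0.000j S between n5,n0
  Y(L1) = 0.000-0.06253j S between n2,n4
  Y(R3) = 0.0009901+0.000j S between n2,n0
  I3: injects 0.672 A into n1 (from n3)
  Y(R4) = 0.003030+0.000j S between n2,n3
  Y(C3) = 0.000+0.1292j S between n3,n1
  Y(L2) = 0.000-0.002051j S between n0,n4
  Y(R5) = 0.0001093+0.000j S between n5,n3
  Y(R6) = 0.001199+0.000j S between n5,n1
  Y(C4) = 0.000+0.005558j S between n5,n0
  V1: constraint V(n3)−V(n4) = 6.54
Assemble and solve the 6×6 MNA system:
  V(n1)=0.03412-1.942j  V(n2)=-4.867-0.7745j  V(n3)=0.01426-0.005166j  V(n4)=-6.526-0.005166j  V(n5)=-6.402+0.1989j
  i(V1)=-0.4503-0.02264j

-6.526-0.005166j V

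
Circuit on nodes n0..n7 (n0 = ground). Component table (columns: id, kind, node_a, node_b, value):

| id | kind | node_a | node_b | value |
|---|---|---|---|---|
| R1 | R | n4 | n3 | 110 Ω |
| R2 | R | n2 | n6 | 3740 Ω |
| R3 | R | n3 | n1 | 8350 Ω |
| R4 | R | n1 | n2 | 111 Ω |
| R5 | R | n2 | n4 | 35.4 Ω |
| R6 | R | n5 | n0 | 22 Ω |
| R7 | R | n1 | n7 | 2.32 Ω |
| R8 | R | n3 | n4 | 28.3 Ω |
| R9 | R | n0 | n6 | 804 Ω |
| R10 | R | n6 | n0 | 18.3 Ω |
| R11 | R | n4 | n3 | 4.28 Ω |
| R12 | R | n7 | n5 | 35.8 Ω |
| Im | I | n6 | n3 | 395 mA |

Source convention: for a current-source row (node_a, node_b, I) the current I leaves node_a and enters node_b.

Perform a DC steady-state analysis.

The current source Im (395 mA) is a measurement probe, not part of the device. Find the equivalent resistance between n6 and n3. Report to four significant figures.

R_eq = 216.5 Ω

Apply KCL at each of the 7 non-ground nodes and solve the resulting linear system.
Node n1: branches {R3, R4, R7} → V_1 = 22.62
Node n2: branches {R2, R4, R5} → V_2 = 63.63
Node n3: branches {R1, R3, R8, R11, Im} → V_3 = 78.77
Node n4: branches {R1, R5, R8, R11} → V_4 = 77.37
Node n5: branches {R6, R12} → V_5 = 8.276
Node n6: branches {R2, R9, R10, Im} → V_6 = -6.731
Node n7: branches {R7, R12} → V_7 = 21.74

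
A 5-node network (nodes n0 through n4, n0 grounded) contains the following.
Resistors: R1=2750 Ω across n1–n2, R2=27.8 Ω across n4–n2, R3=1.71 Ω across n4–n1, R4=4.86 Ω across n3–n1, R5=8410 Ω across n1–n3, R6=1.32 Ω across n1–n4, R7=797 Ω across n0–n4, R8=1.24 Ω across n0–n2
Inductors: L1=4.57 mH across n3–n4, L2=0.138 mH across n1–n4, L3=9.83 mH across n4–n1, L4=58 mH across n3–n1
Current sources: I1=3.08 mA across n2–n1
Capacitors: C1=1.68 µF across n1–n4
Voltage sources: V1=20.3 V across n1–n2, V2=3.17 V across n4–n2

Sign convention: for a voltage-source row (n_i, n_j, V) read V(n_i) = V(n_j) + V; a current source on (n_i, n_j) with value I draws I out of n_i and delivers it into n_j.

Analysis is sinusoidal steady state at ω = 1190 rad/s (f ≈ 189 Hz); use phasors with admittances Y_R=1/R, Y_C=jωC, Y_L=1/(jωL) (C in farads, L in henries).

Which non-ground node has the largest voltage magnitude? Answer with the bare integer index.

Element admittances at ω=1190 rad/s:
  Y(R1) = 0.0003636+0.000j S between n1,n2
  Y(R2) = 0.03597+0.000j S between n4,n2
  Y(L1) = 0.000-0.1839j S between n3,n4
  Y(R3) = 0.5848+0.000j S between n4,n1
  Y(R4) = 0.2058+0.000j S between n3,n1
  I1: injects 0.00308 A into n1 (from n2)
  Y(C1) = 0.000+0.001999j S between n1,n4
  Y(R5) = 0.0001189+0.000j S between n1,n3
  Y(R6) = 0.7576+0.000j S between n1,n4
  Y(L2) = 0.000-6.089j S between n1,n4
  Y(L3) = 0.000-0.08549j S between n4,n1
  Y(R7) = 0.001255+0.000j S between n0,n4
  Y(L4) = 0.000-0.01449j S between n3,n1
  Y(R8) = 0.8065+0.000j S between n0,n2
  V1: constraint V(n1)−V(n2) = 20.3
  V2: constraint V(n4)−V(n2) = 3.17
Assemble and solve the 6×6 MNA system:
  V(n1)=20.30+0.000j  V(n2)=-0.004924+0.000j  V(n3)=12.65+7.934j  V(n4)=3.165+0.000j
  i(V1)=-24.46+107.5j  i(V2)=24.34-107.5j

1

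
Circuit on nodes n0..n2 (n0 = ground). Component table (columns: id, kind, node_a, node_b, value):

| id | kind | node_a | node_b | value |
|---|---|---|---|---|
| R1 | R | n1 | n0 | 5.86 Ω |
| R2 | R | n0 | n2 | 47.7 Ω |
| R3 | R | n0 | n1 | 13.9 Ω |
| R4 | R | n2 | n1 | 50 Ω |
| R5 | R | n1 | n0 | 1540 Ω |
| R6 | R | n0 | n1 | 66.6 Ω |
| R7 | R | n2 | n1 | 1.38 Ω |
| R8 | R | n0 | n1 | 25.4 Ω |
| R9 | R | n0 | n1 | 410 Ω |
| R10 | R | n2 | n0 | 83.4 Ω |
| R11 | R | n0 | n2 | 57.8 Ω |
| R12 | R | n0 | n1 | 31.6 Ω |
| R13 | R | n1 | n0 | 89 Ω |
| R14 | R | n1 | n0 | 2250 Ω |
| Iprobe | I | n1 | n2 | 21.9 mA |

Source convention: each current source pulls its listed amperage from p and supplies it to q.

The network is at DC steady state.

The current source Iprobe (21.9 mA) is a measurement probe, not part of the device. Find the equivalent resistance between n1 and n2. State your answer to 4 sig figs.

R_eq = 1.268 Ω

MNA unknowns: 2 node voltages V₁..V_2
R1: Y=0.1706 on G[1,0]
R2: Y=0.02096 on G[0,2]
R3: Y=0.07194 on G[0,1]
R4: Y=0.02000 on G[2,1]
R5: Y=0.0006494 on G[1,0]
R6: Y=0.01502 on G[0,1]
R7: Y=0.7246 on G[2,1]
R8: Y=0.03937 on G[0,1]
R9: Y=0.002439 on G[0,1]
R10: Y=0.01199 on G[2,0]
R11: Y=0.01730 on G[0,2]
R12: Y=0.03165 on G[0,1]
R13: Y=0.01124 on G[1,0]
R14: Y=0.0004444 on G[1,0]
Iprobe: z[1]−=0.0219, z[2]+=0.0219
solve → V1=-0.003546, V2=0.02423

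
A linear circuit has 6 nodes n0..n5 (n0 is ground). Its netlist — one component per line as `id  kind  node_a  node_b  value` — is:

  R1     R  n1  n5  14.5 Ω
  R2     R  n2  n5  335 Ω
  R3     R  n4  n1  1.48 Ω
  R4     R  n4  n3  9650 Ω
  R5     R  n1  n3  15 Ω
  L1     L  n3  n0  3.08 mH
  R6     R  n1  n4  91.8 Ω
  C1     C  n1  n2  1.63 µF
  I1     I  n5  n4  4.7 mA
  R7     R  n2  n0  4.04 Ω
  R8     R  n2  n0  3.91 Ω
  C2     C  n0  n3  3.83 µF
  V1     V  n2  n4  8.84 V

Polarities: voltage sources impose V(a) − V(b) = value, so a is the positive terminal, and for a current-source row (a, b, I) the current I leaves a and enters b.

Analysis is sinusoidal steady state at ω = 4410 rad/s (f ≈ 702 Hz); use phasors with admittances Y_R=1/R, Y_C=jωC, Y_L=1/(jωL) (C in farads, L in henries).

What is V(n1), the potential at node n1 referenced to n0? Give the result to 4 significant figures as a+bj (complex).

Element admittances at ω=4410 rad/s:
  Y(R1) = 0.06897+0.000j S between n1,n5
  Y(R2) = 0.002985+0.000j S between n2,n5
  Y(R3) = 0.6757+0.000j S between n4,n1
  Y(R4) = 0.0001036+0.000j S between n4,n3
  Y(R5) = 0.06667+0.000j S between n1,n3
  Y(L1) = 0.000-0.07362j S between n3,n0
  Y(R6) = 0.01089+0.000j S between n1,n4
  Y(C1) = 0.000+0.007188j S between n1,n2
  I1: injects 0.0047 A into n4 (from n5)
  Y(R7) = 0.2475+0.000j S between n2,n0
  Y(R8) = 0.2558+0.000j S between n2,n0
  Y(C2) = 0.000+0.01689j S between n0,n3
  V1: constraint V(n2)−V(n4) = 8.84
Assemble and solve the 6×6 MNA system:
  V(n1)=-7.963-0.7418j  V(n2)=0.4915-0.4801j  V(n3)=-4.259-4.360j  V(n4)=-8.349-0.4801j  V(n5)=-7.677-0.7310j
  i(V1)=-0.2699+0.1801j

-7.963-0.7418j V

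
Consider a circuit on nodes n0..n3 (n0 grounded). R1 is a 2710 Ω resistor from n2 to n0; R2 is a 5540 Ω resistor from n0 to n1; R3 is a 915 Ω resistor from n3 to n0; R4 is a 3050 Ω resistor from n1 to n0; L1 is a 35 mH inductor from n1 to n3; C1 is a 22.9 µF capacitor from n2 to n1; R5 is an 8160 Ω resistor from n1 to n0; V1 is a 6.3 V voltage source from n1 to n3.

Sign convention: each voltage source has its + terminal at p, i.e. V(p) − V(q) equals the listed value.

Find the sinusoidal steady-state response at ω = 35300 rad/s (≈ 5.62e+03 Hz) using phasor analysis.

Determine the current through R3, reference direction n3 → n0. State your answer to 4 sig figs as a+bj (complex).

-0.003290-2.894e-07j A

Apply KCL at each of the 3 non-ground nodes and solve the resulting linear system.
Node n1: branches {R2, R4, L1, C1, R5, V1} → V_1 = 3.290-0.0002648j
Node n2: branches {R1, C1} → V_2 = 3.290+0.001237j
Node n3: branches {R3, L1, V1} → V_3 = -3.010-0.0002648j
Source currents: i(V1)=-0.003290+0.005099j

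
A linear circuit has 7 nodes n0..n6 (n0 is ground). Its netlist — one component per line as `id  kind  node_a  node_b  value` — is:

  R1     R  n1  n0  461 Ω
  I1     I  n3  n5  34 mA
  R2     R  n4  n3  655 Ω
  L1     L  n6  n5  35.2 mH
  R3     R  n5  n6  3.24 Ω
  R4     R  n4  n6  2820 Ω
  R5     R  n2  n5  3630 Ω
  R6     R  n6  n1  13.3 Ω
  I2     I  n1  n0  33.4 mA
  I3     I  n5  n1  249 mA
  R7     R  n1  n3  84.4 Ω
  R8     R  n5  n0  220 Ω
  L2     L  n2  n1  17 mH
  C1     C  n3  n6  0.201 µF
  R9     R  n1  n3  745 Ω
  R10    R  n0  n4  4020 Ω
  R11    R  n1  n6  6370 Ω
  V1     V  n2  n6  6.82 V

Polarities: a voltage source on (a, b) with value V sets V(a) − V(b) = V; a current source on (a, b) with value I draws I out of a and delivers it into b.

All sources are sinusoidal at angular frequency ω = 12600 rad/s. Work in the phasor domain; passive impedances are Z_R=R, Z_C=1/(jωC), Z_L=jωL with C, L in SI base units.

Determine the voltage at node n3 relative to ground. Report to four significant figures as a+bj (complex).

-5.248-0.1531j V

Element admittances at ω=12600 rad/s:
  Y(R1) = 0.002169+0.000j S between n1,n0
  I1: injects 0.034 A into n5 (from n3)
  Y(R2) = 0.001527+0.000j S between n4,n3
  Y(L1) = 0.000-0.002255j S between n6,n5
  Y(R3) = 0.3086+0.000j S between n5,n6
  Y(R4) = 0.0003546+0.000j S between n4,n6
  Y(R5) = 0.0002755+0.000j S between n2,n5
  Y(R6) = 0.07519+0.000j S between n6,n1
  I2: injects 0.0334 A into n0 (from n1)
  I3: injects 0.249 A into n1 (from n5)
  Y(R7) = 0.01185+0.000j S between n1,n3
  Y(R8) = 0.004545+0.000j S between n5,n0
  Y(L2) = 0.000-0.004669j S between n2,n1
  Y(C1) = 0.000+0.002533j S between n3,n6
  Y(R9) = 0.001342+0.000j S between n1,n3
  Y(R10) = 0.0002488+0.000j S between n0,n4
  Y(R11) = 0.0001570+0.000j S between n1,n6
  V1: constraint V(n2)−V(n6) = 6.82
Assemble and solve the 7×7 MNA system:
  V(n1)=-2.696-0.1684j  V(n2)=1.616+0.09122j  V(n3)=-5.248-0.1531j  V(n4)=-4.628-0.09456j  V(n5)=-5.808+0.08555j  V(n6)=-5.204+0.09122j
  i(V1)=-0.003257+0.02013j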